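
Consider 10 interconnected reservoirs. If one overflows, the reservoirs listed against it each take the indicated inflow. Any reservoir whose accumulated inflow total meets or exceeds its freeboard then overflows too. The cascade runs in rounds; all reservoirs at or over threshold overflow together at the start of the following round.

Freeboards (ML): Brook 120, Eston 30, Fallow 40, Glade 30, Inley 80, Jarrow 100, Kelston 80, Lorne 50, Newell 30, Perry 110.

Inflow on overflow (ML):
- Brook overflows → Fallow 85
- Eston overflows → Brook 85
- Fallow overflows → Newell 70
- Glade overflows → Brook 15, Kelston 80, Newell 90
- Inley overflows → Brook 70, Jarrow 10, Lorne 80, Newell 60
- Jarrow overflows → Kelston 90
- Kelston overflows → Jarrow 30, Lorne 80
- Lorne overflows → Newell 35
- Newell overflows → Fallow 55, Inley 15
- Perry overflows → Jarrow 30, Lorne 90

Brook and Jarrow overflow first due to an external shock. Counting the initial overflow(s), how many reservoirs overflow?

6

Round 1 — Brook, Jarrow overflow (initial).
  Fallow: +85 → 85 ≥ 40
  Kelston: +90 → 90 ≥ 80
Round 2 — Fallow, Kelston overflow.
  Lorne: +80 → 80 ≥ 50
  Newell: +70 → 70 ≥ 30
Round 3 — Lorne, Newell overflow.
  Inley: +15 → 15 < 80
No further overflows.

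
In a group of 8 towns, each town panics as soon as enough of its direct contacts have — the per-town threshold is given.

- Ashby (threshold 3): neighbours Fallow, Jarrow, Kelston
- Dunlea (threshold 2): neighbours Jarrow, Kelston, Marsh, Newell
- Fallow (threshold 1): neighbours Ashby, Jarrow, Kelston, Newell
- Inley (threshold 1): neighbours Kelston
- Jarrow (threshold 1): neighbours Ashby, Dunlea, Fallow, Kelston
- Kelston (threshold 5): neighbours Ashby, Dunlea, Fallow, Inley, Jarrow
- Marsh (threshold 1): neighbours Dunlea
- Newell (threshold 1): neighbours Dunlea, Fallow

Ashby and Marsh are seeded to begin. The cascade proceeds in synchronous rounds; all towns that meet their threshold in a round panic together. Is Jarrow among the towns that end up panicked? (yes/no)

Round 1 — Ashby, Marsh panic (initial).
Round 2 — checking thresholds:
  Dunlea: 1 of 4 neighbours < 2, below threshold.
  Fallow: 1 of 4 neighbours ≥ 1, panics.
  Jarrow: 1 of 4 neighbours ≥ 1, panics.
  Kelston: 1 of 5 neighbours < 5, below threshold.
Round 3 — checking thresholds:
  Dunlea: 2 of 4 neighbours ≥ 2, panics.
  Kelston: 3 of 5 neighbours < 5, below threshold.
  Newell: 1 of 2 neighbours ≥ 1, panics.
Round 4 — no new panics; cascade stops.

yes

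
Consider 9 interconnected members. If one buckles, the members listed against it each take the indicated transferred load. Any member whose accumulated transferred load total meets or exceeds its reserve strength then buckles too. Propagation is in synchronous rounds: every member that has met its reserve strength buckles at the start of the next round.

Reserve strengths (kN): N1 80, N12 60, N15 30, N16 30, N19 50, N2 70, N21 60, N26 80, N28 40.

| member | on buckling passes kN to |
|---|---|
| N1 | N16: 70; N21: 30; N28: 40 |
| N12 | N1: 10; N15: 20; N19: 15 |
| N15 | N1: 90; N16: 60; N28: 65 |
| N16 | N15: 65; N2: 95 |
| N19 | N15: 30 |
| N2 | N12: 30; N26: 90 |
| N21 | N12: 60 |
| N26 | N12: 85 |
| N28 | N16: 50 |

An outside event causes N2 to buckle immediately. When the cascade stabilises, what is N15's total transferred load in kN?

20

Round 1 — N2 buckles (initial).
  N12: +30 → 30 < 60
  N26: +90 → 90 ≥ 80
Round 2 — N26 buckles.
  N12: +85 → 115 ≥ 60
Round 3 — N12 buckles.
  N1: +10 → 10 < 80
  N15: +20 → 20 < 30
  N19: +15 → 15 < 50
No further bucklings.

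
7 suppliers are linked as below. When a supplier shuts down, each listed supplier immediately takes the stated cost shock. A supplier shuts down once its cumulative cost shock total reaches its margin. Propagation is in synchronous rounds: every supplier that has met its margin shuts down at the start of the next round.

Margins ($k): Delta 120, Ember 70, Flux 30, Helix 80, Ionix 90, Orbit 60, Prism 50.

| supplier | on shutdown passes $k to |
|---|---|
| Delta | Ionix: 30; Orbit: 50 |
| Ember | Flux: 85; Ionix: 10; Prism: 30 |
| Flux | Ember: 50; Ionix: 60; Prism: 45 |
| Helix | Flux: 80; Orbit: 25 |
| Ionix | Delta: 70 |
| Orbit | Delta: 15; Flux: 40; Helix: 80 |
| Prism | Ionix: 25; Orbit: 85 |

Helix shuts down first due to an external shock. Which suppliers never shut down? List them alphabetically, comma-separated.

Round 1 — Helix shuts down (initial).
  Flux: +80 → 80 ≥ 30
  Orbit: +25 → 25 < 60
Round 2 — Flux shuts down.
  Ember: +50 → 50 < 70
  Ionix: +60 → 60 < 90
  Prism: +45 → 45 < 50
No further shutdowns.

Delta, Ember, Ionix, Orbit, Prism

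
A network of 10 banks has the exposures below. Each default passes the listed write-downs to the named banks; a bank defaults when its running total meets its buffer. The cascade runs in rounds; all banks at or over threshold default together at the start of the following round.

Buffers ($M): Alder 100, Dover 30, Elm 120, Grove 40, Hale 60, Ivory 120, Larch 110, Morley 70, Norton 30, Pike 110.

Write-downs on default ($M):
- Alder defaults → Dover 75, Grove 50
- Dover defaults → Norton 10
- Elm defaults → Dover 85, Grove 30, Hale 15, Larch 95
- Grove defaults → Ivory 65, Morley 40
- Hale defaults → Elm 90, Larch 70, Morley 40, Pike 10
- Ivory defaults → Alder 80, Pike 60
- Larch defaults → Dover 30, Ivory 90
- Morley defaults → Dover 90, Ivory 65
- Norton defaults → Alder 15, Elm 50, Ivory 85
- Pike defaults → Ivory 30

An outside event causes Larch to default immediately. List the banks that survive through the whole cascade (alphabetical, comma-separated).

Round 1 — Larch defaults (initial).
  Dover: +30 → 30 ≥ 30
  Ivory: +90 → 90 < 120
Round 2 — Dover defaults.
  Norton: +10 → 10 < 30
No further defaults.

Alder, Elm, Grove, Hale, Ivory, Morley, Norton, Pike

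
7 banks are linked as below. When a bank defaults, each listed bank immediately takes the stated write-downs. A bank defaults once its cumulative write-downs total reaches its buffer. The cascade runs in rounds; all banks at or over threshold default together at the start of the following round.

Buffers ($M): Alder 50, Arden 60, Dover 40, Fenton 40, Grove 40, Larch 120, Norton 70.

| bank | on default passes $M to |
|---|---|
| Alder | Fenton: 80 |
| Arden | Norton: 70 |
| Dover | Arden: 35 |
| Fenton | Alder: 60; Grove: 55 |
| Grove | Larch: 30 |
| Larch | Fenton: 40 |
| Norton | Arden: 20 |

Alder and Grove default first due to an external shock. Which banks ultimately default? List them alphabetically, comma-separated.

Round 1 — Alder, Grove default (initial).
  Fenton: +80 → 80 ≥ 40
  Larch: +30 → 30 < 120
Round 2 — Fenton defaults.
No further defaults.

Alder, Fenton, Grove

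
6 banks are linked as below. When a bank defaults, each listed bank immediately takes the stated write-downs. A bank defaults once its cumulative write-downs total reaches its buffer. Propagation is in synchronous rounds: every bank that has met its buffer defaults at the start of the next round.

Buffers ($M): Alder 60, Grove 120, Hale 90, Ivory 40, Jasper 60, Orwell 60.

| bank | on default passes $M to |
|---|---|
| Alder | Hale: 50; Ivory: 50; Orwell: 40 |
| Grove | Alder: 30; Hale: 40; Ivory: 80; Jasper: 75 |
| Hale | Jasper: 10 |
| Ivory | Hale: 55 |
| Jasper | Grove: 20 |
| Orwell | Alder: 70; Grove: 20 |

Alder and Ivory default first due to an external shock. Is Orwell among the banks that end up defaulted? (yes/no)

Round 1 — Alder, Ivory default (initial).
  Hale: +50+55 → 105 ≥ 90
  Orwell: +40 → 40 < 60
Round 2 — Hale defaults.
  Jasper: +10 → 10 < 60
No further defaults.

no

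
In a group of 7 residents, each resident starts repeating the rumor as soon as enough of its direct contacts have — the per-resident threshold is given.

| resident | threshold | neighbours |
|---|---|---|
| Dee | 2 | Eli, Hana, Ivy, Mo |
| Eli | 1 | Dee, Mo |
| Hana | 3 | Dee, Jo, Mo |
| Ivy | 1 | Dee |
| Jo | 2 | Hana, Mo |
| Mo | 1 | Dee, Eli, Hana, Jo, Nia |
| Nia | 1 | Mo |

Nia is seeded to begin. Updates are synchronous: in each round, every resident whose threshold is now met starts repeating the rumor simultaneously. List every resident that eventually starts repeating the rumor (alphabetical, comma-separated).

Dee, Eli, Ivy, Mo, Nia

Round 1 — Nia starts repeating the rumor (initial).
Round 2 — checking thresholds:
  Mo: 1 of 5 neighbours ≥ 1, starts repeating the rumor.
Round 3 — checking thresholds:
  Dee: 1 of 4 neighbours < 2, holds.
  Eli: 1 of 2 neighbours ≥ 1, starts repeating the rumor.
  Hana: 1 of 3 neighbours < 3, holds.
  Jo: 1 of 2 neighbours < 2, holds.
Round 4 — checking thresholds:
  Dee: 2 of 4 neighbours ≥ 2, starts repeating the rumor.
  Hana: 1 of 3 neighbours < 3, holds.
  Jo: 1 of 2 neighbours < 2, holds.
Round 5 — checking thresholds:
  Hana: 2 of 3 neighbours < 3, holds.
  Ivy: 1 of 1 neighbours ≥ 1, starts repeating the rumor.
  Jo: 1 of 2 neighbours < 2, holds.
Round 6 — no new spreads; cascade stops.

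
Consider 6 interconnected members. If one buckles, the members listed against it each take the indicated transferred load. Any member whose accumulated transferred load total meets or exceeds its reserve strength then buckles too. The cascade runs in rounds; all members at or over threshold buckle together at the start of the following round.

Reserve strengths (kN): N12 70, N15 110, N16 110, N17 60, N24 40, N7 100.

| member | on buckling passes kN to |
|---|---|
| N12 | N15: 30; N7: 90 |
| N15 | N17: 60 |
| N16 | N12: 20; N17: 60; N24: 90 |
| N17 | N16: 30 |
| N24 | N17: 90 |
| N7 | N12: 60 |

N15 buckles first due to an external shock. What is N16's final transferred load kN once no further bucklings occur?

30

Round 1 — N15 buckles (initial).
  N17: +60 → 60 ≥ 60
Round 2 — N17 buckles.
  N16: +30 → 30 < 110
No further bucklings.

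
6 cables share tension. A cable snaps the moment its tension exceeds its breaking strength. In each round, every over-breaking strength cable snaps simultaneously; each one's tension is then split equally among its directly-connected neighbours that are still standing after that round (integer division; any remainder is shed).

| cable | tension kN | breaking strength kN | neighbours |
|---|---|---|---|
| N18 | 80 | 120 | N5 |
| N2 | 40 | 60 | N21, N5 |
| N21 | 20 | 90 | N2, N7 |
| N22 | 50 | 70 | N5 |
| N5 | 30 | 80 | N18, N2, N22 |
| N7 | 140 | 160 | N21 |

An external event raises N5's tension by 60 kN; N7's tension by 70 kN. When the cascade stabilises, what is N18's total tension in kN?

Round 1 — N5 at 90 > 80; N7 at 210 > 160. N5, N7 snap.
  N5 sheds 90 kN to N18, N2, N22: 30 each.
    N18: 80+30 = 110 ≤ 120
    N2: 40+30 = 70 > 60
    N22: 50+30 = 80 > 70
  N7 sheds 210 kN to N21: 210 each.
    N21: 20+210 = 230 > 90
Round 2 — N2, N21, N22 snap.
  N2 sheds 70 kN: no online neighbours, lost.
  N21 sheds 230 kN: no online neighbours, lost.
  N22 sheds 80 kN: no online neighbours, lost.
No further breaks.

110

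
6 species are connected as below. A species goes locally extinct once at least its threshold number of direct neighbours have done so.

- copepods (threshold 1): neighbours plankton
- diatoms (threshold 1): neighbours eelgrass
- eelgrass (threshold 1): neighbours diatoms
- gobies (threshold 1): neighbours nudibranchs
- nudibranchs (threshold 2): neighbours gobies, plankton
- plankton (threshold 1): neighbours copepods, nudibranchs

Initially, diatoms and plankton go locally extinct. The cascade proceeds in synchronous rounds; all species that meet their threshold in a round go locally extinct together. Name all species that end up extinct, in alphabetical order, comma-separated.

Round 1 — diatoms, plankton go locally extinct (initial).
Round 2 — checking thresholds:
  copepods: 1 of 1 neighbours ≥ 1, goes locally extinct.
  eelgrass: 1 of 1 neighbours ≥ 1, goes locally extinct.
  nudibranchs: 1 of 2 neighbours < 2, below threshold.
Round 3 — no new extinctions; cascade stops.

copepods, diatoms, eelgrass, plankton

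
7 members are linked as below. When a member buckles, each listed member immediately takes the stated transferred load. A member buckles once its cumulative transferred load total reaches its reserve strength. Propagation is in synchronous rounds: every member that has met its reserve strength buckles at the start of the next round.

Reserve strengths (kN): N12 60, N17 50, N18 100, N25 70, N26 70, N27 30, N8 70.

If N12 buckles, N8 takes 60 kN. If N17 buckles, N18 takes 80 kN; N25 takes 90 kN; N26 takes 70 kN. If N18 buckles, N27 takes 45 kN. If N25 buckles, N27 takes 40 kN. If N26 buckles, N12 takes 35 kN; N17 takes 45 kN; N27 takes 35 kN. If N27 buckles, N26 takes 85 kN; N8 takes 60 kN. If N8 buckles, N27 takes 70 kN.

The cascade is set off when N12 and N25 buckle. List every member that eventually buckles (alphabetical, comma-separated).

Round 1 — N12, N25 buckle (initial).
  N27: +40 → 40 ≥ 30
  N8: +60 → 60 < 70
Round 2 — N27 buckles.
  N26: +85 → 85 ≥ 70
  N8: +60 → 120 ≥ 70
Round 3 — N26, N8 buckle.
  N17: +45 → 45 < 50
No further bucklings.

N12, N25, N26, N27, N8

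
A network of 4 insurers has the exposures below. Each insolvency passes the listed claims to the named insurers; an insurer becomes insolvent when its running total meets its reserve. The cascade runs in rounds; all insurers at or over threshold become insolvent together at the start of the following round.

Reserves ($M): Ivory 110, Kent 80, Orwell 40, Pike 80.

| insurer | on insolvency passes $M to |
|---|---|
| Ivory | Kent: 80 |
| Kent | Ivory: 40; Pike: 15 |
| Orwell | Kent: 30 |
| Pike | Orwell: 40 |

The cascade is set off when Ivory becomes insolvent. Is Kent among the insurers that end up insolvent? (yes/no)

Round 1 — Ivory becomes insolvent (initial).
  Kent: +80 → 80 ≥ 80
Round 2 — Kent becomes insolvent.
  Pike: +15 → 15 < 80
No further insolvencies.

yes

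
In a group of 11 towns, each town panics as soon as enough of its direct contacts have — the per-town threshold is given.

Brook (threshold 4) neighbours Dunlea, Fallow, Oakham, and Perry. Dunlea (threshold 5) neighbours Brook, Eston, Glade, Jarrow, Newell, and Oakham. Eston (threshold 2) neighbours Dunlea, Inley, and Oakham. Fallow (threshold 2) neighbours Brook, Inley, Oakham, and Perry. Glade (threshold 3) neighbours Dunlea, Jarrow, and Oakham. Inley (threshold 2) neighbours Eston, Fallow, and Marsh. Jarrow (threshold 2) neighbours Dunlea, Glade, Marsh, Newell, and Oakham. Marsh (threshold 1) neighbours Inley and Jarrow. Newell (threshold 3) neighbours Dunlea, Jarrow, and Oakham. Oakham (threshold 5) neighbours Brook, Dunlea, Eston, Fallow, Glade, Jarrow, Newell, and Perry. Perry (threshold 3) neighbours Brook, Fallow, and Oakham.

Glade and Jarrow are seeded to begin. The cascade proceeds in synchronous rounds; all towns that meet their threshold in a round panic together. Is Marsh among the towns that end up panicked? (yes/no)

yes

Round 1 — Glade, Jarrow panic (initial).
Round 2 — checking thresholds:
  Dunlea: 2 of 6 neighbours < 5, holds.
  Marsh: 1 of 2 neighbours ≥ 1, panics.
  Newell: 1 of 3 neighbours < 3, holds.
  Oakham: 2 of 8 neighbours < 5, holds.
Round 3 — no new panics; cascade stops.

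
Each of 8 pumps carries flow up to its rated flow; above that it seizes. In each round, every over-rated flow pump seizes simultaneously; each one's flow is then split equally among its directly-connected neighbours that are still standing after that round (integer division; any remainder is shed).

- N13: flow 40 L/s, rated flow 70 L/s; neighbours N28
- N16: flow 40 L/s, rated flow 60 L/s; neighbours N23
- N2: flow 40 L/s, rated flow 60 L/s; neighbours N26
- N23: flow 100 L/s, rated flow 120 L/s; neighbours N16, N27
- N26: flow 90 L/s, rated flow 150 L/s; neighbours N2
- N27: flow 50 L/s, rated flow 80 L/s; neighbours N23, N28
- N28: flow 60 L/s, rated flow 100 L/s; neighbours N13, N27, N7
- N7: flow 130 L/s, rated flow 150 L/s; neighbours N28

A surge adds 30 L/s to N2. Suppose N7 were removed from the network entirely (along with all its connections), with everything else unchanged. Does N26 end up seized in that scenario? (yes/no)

With N7 removed:
Round 1 — N2 at 70 > 60. N2 seizes.
  N2 sheds 70 L/s to N26: 70 each.
    N26: 90+70 = 160 > 150
Round 2 — N26 seizes.
  N26 sheds 160 L/s: no online neighbours, lost.
No further seizures.

yes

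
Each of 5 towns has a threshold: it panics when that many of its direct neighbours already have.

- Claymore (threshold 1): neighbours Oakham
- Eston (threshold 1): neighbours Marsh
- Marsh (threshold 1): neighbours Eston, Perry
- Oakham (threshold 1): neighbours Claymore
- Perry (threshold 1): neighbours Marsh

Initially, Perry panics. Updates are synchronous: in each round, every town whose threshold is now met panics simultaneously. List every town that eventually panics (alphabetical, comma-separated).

Round 1 — Perry panics (initial).
Round 2 — checking thresholds:
  Marsh: 1 of 2 neighbours ≥ 1, panics.
Round 3 — checking thresholds:
  Eston: 1 of 1 neighbours ≥ 1, panics.
Round 4 — no new panics; cascade stops.

Eston, Marsh, Perry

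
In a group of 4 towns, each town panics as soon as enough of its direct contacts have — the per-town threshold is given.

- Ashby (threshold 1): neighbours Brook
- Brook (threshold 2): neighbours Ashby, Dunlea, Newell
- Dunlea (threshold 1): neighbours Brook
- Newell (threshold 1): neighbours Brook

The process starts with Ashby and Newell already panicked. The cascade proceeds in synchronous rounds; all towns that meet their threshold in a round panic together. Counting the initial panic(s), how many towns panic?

4

Round 1 — Ashby, Newell panic (initial).
Round 2 — checking thresholds:
  Brook: 2 of 3 neighbours ≥ 2, panics.
Round 3 — checking thresholds:
  Dunlea: 1 of 1 neighbours ≥ 1, panics.
Round 4 — no new panics; cascade stops.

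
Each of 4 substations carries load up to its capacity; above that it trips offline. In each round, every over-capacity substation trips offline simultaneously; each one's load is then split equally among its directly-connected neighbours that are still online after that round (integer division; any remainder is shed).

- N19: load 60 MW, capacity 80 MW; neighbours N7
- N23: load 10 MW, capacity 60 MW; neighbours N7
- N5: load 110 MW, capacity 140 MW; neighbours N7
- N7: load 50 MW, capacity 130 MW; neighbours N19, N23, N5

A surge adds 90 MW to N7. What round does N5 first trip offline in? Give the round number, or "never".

2

Round 1 — N7 at 140 > 130. N7 trips offline.
  N7 sheds 140 MW to N19, N23, N5: 46 each (2 lost).
    N19: 60+46 = 106 > 80
    N23: 10+46 = 56 ≤ 60
    N5: 110+46 = 156 > 140
Round 2 — N19, N5 trip offline.
  N19 sheds 106 MW: no online neighbours, lost.
  N5 sheds 156 MW: no online neighbours, lost.
No further trips.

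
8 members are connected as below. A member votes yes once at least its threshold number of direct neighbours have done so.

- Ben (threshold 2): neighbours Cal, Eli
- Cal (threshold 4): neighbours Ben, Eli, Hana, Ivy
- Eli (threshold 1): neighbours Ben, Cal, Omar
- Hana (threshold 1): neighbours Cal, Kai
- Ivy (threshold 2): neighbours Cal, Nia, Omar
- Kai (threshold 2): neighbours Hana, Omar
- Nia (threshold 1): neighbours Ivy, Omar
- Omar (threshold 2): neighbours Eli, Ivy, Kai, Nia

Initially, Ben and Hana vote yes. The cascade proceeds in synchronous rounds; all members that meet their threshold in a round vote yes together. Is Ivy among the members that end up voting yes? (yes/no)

Round 1 — Ben, Hana vote yes (initial).
Round 2 — checking thresholds:
  Cal: 2 of 4 neighbours < 4, not yet.
  Eli: 1 of 3 neighbours ≥ 1, votes yes.
  Kai: 1 of 2 neighbours < 2, not yet.
Round 3 — no new yes votes; cascade stops.

no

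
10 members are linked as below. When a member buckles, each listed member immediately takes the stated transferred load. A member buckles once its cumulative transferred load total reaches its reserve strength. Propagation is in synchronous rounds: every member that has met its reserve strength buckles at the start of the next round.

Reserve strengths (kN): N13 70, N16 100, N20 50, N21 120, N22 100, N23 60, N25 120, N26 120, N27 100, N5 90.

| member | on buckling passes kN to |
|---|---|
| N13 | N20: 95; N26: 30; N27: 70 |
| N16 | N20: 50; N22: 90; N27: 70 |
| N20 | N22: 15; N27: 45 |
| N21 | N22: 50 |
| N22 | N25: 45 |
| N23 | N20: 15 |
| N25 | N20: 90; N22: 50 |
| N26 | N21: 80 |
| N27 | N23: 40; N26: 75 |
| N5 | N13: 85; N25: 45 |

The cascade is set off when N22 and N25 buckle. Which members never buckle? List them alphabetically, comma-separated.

Round 1 — N22, N25 buckle (initial).
  N20: +90 → 90 ≥ 50
Round 2 — N20 buckles.
  N27: +45 → 45 < 100
No further bucklings.

N13, N16, N21, N23, N26, N27, N5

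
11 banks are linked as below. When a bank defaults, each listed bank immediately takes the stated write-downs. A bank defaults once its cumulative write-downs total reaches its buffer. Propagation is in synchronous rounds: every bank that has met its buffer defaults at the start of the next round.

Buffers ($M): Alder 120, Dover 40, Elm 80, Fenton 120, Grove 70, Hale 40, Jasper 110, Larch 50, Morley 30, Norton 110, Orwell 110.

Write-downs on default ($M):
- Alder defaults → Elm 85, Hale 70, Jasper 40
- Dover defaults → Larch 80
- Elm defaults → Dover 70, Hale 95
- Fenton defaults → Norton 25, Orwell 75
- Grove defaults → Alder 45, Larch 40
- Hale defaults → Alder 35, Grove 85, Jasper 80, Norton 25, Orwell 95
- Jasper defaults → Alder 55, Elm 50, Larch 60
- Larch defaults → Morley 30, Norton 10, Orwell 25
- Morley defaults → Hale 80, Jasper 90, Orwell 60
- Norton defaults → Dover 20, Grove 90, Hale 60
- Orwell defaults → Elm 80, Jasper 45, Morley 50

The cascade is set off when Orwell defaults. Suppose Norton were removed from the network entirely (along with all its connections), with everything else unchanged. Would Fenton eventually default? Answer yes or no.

With Norton removed:
Round 1 — Orwell defaults (initial).
  Elm: +80 → 80 ≥ 80
  Jasper: +45 → 45 < 110
  Morley: +50 → 50 ≥ 30
Round 2 — Elm, Morley default.
  Dover: +70 → 70 ≥ 40
  Hale: +95+80 → 175 ≥ 40
  Jasper: +90 → 135 ≥ 110
Round 3 — Dover, Hale, Jasper default.
  Alder: +35+55 → 90 < 120
  Grove: +85 → 85 ≥ 70
  Larch: +80+60 → 140 ≥ 50
Round 4 — Grove, Larch default.
  Alder: +45 → 135 ≥ 120
Round 5 — Alder defaults.
No further defaults.

no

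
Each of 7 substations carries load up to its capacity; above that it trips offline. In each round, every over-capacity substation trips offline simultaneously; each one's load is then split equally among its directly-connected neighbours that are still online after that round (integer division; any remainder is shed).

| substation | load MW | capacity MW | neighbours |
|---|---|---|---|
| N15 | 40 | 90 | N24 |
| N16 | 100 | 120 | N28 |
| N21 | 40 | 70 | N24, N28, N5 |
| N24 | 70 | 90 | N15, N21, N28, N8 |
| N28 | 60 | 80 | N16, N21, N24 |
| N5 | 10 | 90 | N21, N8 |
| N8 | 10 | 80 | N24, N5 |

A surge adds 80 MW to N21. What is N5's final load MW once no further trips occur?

50

Round 1 — N21 at 120 > 70. N21 trips offline.
  N21 sheds 120 MW to N24, N28, N5: 40 each.
    N24: 70+40 = 110 > 90
    N28: 60+40 = 100 > 80
    N5: 10+40 = 50 ≤ 90
Round 2 — N24, N28 trip offline.
  N24 sheds 110 MW to N15, N8: 55 each.
    N15: 40+55 = 95 > 90
    N8: 10+55 = 65 ≤ 80
  N28 sheds 100 MW to N16: 100 each.
    N16: 100+100 = 200 > 120
Round 3 — N15, N16 trip offline.
  N15 sheds 95 MW: no online neighbours, lost.
  N16 sheds 200 MW: no online neighbours, lost.
No further trips.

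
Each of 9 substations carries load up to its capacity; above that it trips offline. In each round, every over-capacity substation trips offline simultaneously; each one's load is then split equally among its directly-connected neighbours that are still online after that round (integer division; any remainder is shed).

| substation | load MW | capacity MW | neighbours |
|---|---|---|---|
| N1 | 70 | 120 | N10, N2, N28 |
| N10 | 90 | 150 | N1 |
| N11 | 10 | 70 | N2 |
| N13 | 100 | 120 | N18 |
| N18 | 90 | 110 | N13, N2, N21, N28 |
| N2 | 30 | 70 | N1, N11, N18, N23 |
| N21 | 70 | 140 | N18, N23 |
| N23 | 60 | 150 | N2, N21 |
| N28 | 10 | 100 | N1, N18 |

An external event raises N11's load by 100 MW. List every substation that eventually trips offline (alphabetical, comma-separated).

Round 1 — N11 at 110 > 70. N11 trips offline.
  N11 sheds 110 MW to N2: 110 each.
    N2: 30+110 = 140 > 70
Round 2 — N2 trips offline.
  N2 sheds 140 MW to N1, N18, N23: 46 each (2 lost).
    N1: 70+46 = 116 ≤ 120
    N18: 90+46 = 136 > 110
    N23: 60+46 = 106 ≤ 150
Round 3 — N18 trips offline.
  N18 sheds 136 MW to N13, N21, N28: 45 each (1 lost).
    N13: 100+45 = 145 > 120
    N21: 70+45 = 115 ≤ 140
    N28: 10+45 = 55 ≤ 100
Round 4 — N13 trips offline.
  N13 sheds 145 MW: no online neighbours, lost.
No further trips.

N11, N13, N18, N2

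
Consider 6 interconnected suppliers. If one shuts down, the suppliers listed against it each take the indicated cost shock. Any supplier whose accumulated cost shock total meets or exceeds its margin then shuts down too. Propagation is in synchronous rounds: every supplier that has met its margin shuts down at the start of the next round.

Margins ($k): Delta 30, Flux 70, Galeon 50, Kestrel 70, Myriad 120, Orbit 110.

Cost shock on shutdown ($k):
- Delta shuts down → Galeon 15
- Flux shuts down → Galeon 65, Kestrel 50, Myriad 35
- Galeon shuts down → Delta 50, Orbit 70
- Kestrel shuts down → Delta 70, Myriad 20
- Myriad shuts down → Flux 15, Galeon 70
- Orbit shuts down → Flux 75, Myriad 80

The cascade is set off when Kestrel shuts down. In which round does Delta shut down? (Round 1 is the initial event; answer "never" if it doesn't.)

Round 1 — Kestrel shuts down (initial).
  Delta: +70 → 70 ≥ 30
  Myriad: +20 → 20 < 120
Round 2 — Delta shuts down.
  Galeon: +15 → 15 < 50
No further shutdowns.

2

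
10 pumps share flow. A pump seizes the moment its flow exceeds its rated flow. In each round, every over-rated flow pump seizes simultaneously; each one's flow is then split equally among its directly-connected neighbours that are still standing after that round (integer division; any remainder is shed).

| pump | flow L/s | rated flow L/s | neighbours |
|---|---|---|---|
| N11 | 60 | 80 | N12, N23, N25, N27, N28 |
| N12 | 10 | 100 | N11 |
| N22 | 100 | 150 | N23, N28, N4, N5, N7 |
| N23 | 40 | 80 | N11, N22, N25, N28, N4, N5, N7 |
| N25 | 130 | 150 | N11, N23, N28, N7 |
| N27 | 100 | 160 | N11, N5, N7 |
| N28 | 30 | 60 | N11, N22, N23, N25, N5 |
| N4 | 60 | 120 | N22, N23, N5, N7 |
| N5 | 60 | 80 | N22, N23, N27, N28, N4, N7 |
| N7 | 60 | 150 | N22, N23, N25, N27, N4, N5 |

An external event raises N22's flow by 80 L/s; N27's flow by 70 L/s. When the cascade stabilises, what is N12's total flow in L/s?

Round 1 — N22 at 180 > 150; N27 at 170 > 160. N22, N27 seize.
  N22 sheds 180 L/s to N23, N28, N4, N5, N7: 36 each.
    N23: 40+36 = 76 ≤ 80
    N28: 30+36 = 66 > 60
    N4: 60+36 = 96 ≤ 120
    N5: 60+36 = 96 > 80
    N7: 60+36 = 96 ≤ 150
  N27 sheds 170 L/s to N11, N5, N7: 56 each (2 lost).
    N11: 60+56 = 116 > 80
    N5: 96+56 = 152 > 80
    N7: 96+56 = 152 > 150
Round 2 — N11, N28, N5, N7 seize.
  N11 sheds 116 L/s to N12, N23, N25: 38 each (2 lost).
    N12: 10+38 = 48 ≤ 100
    N23: 76+38 = 114 > 80
    N25: 130+38 = 168 > 150
  N28 sheds 66 L/s to N23, N25: 33 each.
    N23: 114+33 = 147 > 80
    N25: 168+33 = 201 > 150
  N5 sheds 152 L/s to N23, N4: 76 each.
    N23: 147+76 = 223 > 80
    N4: 96+76 = 172 > 120
  N7 sheds 152 L/s to N23, N25, N4: 50 each (2 lost).
    N23: 223+50 = 273 > 80
    N25: 201+50 = 251 > 150
    N4: 172+50 = 222 > 120
Round 3 — N23, N25, N4 seize.
  N23 sheds 273 L/s: no online neighbours, lost.
  N25 sheds 251 L/s: no online neighbours, lost.
  N4 sheds 222 L/s: no online neighbours, lost.
No further seizures.

48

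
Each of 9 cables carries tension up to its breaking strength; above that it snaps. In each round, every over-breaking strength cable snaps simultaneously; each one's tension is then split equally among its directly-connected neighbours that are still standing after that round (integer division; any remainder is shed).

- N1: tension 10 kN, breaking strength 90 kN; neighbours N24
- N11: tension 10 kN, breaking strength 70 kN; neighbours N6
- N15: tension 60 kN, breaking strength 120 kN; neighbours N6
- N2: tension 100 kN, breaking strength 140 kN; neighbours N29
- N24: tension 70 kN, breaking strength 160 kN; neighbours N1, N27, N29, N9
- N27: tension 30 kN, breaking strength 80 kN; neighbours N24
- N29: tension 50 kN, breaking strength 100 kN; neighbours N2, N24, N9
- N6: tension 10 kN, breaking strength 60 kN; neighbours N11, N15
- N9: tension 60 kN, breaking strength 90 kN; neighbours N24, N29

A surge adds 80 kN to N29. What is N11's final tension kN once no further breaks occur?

Round 1 — N29 at 130 > 100. N29 snaps.
  N29 sheds 130 kN to N2, N24, N9: 43 each (1 lost).
    N2: 100+43 = 143 > 140
    N24: 70+43 = 113 ≤ 160
    N9: 60+43 = 103 > 90
Round 2 — N2, N9 snap.
  N2 sheds 143 kN: no online neighbours, lost.
  N9 sheds 103 kN to N24: 103 each.
    N24: 113+103 = 216 > 160
Round 3 — N24 snaps.
  N24 sheds 216 kN to N1, N27: 108 each.
    N1: 10+108 = 118 > 90
    N27: 30+108 = 138 > 80
Round 4 — N1, N27 snap.
  N1 sheds 118 kN: no online neighbours, lost.
  N27 sheds 138 kN: no online neighbours, lost.
No further breaks.

10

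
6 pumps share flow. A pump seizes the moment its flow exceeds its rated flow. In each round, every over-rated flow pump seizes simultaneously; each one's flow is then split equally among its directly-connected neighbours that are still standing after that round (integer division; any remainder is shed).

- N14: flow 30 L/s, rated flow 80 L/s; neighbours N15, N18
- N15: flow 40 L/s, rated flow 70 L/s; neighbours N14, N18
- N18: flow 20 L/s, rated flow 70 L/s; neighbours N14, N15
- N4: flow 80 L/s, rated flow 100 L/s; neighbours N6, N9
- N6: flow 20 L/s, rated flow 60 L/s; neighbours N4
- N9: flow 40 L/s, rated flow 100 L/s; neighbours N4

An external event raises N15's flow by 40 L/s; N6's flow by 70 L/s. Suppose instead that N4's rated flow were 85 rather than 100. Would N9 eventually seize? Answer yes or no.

With N4's rated flow at 85:
Round 1 — N15 at 80 > 70; N6 at 90 > 60. N15, N6 seize.
  N15 sheds 80 L/s to N14, N18: 40 each.
    N14: 30+40 = 70 ≤ 80
    N18: 20+40 = 60 ≤ 70
  N6 sheds 90 L/s to N4: 90 each.
    N4: 80+90 = 170 > 85
Round 2 — N4 seizes.
  N4 sheds 170 L/s to N9: 170 each.
    N9: 40+170 = 210 > 100
Round 3 — N9 seizes.
  N9 sheds 210 L/s: no online neighbours, lost.
No further seizures.

yes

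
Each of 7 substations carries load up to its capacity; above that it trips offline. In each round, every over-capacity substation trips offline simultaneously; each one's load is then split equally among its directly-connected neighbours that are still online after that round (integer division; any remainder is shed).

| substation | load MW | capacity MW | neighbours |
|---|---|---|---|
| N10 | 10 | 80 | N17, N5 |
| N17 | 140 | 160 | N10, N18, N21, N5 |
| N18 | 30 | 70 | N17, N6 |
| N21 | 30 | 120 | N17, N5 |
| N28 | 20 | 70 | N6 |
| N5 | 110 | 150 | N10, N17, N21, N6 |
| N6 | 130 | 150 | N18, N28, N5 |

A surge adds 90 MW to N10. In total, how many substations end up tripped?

7

Round 1 — N10 at 100 > 80. N10 trips offline.
  N10 sheds 100 MW to N17, N5: 50 each.
    N17: 140+50 = 190 > 160
    N5: 110+50 = 160 > 150
Round 2 — N17, N5 trip offline.
  N17 sheds 190 MW to N18, N21: 95 each.
    N18: 30+95 = 125 > 70
    N21: 30+95 = 125 > 120
  N5 sheds 160 MW to N21, N6: 80 each.
    N21: 125+80 = 205 > 120
    N6: 130+80 = 210 > 150
Round 3 — N18, N21, N6 trip offline.
  N18 sheds 125 MW: no online neighbours, lost.
  N21 sheds 205 MW: no online neighbours, lost.
  N6 sheds 210 MW to N28: 210 each.
    N28: 20+210 = 230 > 70
Round 4 — N28 trips offline.
  N28 sheds 230 MW: no online neighbours, lost.
No further trips.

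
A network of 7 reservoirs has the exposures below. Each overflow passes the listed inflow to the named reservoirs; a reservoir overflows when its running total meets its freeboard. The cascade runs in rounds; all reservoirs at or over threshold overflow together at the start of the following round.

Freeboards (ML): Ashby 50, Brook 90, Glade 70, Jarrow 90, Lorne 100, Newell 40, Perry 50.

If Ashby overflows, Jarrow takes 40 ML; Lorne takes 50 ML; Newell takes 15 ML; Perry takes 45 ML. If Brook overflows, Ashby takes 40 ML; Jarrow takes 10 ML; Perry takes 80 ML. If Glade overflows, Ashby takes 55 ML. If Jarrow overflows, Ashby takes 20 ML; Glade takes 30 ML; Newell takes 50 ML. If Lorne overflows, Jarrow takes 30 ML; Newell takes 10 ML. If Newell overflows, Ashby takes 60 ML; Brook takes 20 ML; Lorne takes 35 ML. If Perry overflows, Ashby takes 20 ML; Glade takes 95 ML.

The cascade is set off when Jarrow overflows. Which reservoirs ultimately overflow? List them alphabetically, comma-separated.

Round 1 — Jarrow overflows (initial).
  Ashby: +20 → 20 < 50
  Glade: +30 → 30 < 70
  Newell: +50 → 50 ≥ 40
Round 2 — Newell overflows.
  Ashby: +60 → 80 ≥ 50
  Brook: +20 → 20 < 90
  Lorne: +35 → 35 < 100
Round 3 — Ashby overflows.
  Lorne: +50 → 85 < 100
  Perry: +45 → 45 < 50
No further overflows.

Ashby, Jarrow, Newell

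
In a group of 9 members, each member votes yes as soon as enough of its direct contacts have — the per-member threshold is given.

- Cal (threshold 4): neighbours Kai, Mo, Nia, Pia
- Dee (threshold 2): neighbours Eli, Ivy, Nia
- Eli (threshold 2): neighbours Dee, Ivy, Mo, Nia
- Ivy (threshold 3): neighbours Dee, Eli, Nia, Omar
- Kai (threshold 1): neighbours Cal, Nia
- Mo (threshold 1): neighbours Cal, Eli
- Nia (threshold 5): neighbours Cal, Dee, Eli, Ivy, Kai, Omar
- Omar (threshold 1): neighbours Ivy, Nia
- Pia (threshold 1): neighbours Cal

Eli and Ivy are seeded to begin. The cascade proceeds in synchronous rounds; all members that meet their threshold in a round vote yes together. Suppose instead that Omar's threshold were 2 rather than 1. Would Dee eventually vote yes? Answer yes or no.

With Omar's threshold at 2:
Round 1 — Eli, Ivy vote yes (initial).
Round 2 — checking thresholds:
  Dee: 2 of 3 neighbours ≥ 2, votes yes.
  Mo: 1 of 2 neighbours ≥ 1, votes yes.
  Nia: 2 of 6 neighbours < 5, not yet.
  Omar: 1 of 2 neighbours < 2, not yet.
Round 3 — no new yes votes; cascade stops.

yes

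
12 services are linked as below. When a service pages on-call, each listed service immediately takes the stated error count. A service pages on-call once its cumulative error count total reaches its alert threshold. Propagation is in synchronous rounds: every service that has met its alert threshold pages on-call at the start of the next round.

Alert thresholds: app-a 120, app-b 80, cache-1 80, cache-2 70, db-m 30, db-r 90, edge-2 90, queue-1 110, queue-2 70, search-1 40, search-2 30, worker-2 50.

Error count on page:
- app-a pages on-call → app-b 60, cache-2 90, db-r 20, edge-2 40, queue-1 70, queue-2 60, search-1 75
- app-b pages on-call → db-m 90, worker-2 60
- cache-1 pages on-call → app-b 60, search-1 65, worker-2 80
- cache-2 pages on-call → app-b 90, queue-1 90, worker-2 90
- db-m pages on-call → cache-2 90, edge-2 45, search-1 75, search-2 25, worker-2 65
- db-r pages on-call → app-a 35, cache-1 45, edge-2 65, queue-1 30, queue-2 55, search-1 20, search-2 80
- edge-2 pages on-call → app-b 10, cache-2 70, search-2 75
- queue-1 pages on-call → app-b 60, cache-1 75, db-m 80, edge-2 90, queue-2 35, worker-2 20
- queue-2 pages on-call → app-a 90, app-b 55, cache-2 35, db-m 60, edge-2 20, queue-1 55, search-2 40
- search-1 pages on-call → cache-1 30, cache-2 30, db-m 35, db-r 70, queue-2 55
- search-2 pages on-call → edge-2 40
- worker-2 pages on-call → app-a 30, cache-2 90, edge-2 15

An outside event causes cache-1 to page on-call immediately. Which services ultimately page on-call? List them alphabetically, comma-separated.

app-b, cache-1, cache-2, db-m, search-1, worker-2

Round 1 — cache-1 pages on-call (initial).
  app-b: +60 → 60 < 80
  search-1: +65 → 65 ≥ 40
  worker-2: +80 → 80 ≥ 50
Round 2 — search-1, worker-2 page on-call.
  app-a: +30 → 30 < 120
  cache-2: +30+90 → 120 ≥ 70
  db-m: +35 → 35 ≥ 30
  db-r: +70 → 70 < 90
  edge-2: +15 → 15 < 90
  queue-2: +55 → 55 < 70
Round 3 — cache-2, db-m page on-call.
  app-b: +90 → 150 ≥ 80
  edge-2: +45 → 60 < 90
  queue-1: +90 → 90 < 110
  search-2: +25 → 25 < 30
Round 4 — app-b pages on-call.
No further pages.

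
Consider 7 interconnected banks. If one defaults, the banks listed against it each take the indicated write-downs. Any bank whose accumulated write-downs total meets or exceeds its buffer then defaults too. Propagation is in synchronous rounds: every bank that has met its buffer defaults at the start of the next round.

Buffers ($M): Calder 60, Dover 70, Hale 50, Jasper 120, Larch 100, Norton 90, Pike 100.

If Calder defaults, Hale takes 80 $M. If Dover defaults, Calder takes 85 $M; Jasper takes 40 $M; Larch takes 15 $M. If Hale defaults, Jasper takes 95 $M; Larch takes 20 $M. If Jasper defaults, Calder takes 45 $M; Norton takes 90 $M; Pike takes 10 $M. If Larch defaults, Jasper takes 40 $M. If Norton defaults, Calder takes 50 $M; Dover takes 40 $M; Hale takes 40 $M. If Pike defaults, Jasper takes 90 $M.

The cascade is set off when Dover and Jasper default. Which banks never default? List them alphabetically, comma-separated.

Round 1 — Dover, Jasper default (initial).
  Calder: +85+45 → 130 ≥ 60
  Larch: +15 → 15 < 100
  Norton: +90 → 90 ≥ 90
  Pike: +10 → 10 < 100
Round 2 — Calder, Norton default.
  Hale: +80+40 → 120 ≥ 50
Round 3 — Hale defaults.
  Larch: +20 → 35 < 100
No further defaults.

Larch, Pike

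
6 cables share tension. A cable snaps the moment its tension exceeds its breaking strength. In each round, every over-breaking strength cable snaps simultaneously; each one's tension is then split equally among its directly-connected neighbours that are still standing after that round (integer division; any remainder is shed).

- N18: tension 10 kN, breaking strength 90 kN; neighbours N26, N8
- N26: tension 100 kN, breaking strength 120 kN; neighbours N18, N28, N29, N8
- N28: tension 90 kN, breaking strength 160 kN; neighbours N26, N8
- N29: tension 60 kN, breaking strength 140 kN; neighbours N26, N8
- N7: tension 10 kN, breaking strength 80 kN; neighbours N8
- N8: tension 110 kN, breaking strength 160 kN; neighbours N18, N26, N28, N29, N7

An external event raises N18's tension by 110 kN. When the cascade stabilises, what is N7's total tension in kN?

66

Round 1 — N18 at 120 > 90. N18 snaps.
  N18 sheds 120 kN to N26, N8: 60 each.
    N26: 100+60 = 160 > 120
    N8: 110+60 = 170 > 160
Round 2 — N26, N8 snap.
  N26 sheds 160 kN to N28, N29: 80 each.
    N28: 90+80 = 170 > 160
    N29: 60+80 = 140 ≤ 140
  N8 sheds 170 kN to N28, N29, N7: 56 each (2 lost).
    N28: 170+56 = 226 > 160
    N29: 140+56 = 196 > 140
    N7: 10+56 = 66 ≤ 80
Round 3 — N28, N29 snap.
  N28 sheds 226 kN: no online neighbours, lost.
  N29 sheds 196 kN: no online neighbours, lost.
No further breaks.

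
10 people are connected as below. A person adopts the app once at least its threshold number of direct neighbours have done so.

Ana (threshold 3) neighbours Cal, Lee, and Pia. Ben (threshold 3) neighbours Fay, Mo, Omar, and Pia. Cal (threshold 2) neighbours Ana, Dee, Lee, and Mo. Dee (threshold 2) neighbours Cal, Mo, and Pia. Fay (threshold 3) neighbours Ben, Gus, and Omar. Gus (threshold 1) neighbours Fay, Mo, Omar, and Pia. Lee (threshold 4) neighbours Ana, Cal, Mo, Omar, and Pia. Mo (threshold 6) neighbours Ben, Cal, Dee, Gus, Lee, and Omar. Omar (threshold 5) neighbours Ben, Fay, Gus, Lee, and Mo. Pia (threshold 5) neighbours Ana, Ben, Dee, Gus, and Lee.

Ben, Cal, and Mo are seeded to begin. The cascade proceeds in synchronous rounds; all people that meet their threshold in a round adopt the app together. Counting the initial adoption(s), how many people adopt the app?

5

Round 1 — Ben, Cal, Mo adopt the app (initial).
Round 2 — checking thresholds:
  Ana: 1 of 3 neighbours < 3, not yet.
  Dee: 2 of 3 neighbours ≥ 2, adopts the app.
  Fay: 1 of 3 neighbours < 3, not yet.
  Gus: 1 of 4 neighbours ≥ 1, adopts the app.
  Lee: 2 of 5 neighbours < 4, not yet.
  Omar: 2 of 5 neighbours < 5, not yet.
  Pia: 1 of 5 neighbours < 5, not yet.
Round 3 — no new adoptions; cascade stops.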